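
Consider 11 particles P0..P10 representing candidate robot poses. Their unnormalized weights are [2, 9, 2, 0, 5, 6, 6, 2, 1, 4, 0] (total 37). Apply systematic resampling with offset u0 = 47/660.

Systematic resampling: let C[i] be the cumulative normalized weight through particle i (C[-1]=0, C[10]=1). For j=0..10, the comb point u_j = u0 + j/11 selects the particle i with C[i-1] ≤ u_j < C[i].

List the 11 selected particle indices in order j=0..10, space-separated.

C = [2/37, 11/37, 13/37, 13/37, 18/37, 24/37, 30/37, 32/37, 33/37, 1, 1]
j=0: u_0=47/660 ∈ [2/37, 11/37) → index 1
j=1: u_1=107/660 ∈ [2/37, 11/37) → index 1
j=2: u_2=167/660 ∈ [2/37, 11/37) → index 1
j=3: u_3=227/660 ∈ [11/37, 13/37) → index 2
j=4: u_4=287/660 ∈ [13/37, 18/37) → index 4
j=5: u_5=347/660 ∈ [18/37, 24/37) → index 5
j=6: u_6=37/60 ∈ [18/37, 24/37) → index 5
j=7: u_7=467/660 ∈ [24/37, 30/37) → index 6
j=8: u_8=527/660 ∈ [24/37, 30/37) → index 6
j=9: u_9=587/660 ∈ [32/37, 33/37) → index 8
j=10: u_10=647/660 ∈ [33/37, 1) → index 9

1 1 1 2 4 5 5 6 6 8 9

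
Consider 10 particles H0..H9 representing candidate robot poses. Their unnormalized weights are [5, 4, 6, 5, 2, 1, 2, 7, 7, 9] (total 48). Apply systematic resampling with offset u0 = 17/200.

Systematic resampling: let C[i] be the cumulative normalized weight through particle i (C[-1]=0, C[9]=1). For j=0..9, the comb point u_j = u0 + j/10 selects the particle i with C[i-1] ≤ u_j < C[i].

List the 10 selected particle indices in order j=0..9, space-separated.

0 1 2 3 6 7 8 8 9 9

C = [5/48, 3/16, 5/16, 5/12, 11/24, 23/48, 25/48, 2/3, 13/16, 1]
j=0: u_0=17/200 ∈ [0, 5/48) → index 0
j=1: u_1=37/200 ∈ [5/48, 3/16) → index 1
j=2: u_2=57/200 ∈ [3/16, 5/16) → index 2
j=3: u_3=77/200 ∈ [5/16, 5/12) → index 3
j=4: u_4=97/200 ∈ [23/48, 25/48) → index 6
j=5: u_5=117/200 ∈ [25/48, 2/3) → index 7
j=6: u_6=137/200 ∈ [2/3, 13/16) → index 8
j=7: u_7=157/200 ∈ [2/3, 13/16) → index 8
j=8: u_8=177/200 ∈ [13/16, 1) → index 9
j=9: u_9=197/200 ∈ [13/16, 1) → index 9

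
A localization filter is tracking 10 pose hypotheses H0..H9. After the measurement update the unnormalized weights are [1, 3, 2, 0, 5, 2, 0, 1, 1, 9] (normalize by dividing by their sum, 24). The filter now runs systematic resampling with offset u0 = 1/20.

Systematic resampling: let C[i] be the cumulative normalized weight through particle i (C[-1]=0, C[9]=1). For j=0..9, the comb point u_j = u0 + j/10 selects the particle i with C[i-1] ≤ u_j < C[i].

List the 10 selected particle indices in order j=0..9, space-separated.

1 1 4 4 4 7 9 9 9 9

C = [1/24, 1/6, 1/4, 1/4, 11/24, 13/24, 13/24, 7/12, 5/8, 1]
j=0: u_0=1/20 ∈ [1/24, 1/6) → index 1
j=1: u_1=3/20 ∈ [1/24, 1/6) → index 1
j=2: u_2=1/4 ∈ [1/4, 11/24) → index 4
j=3: u_3=7/20 ∈ [1/4, 11/24) → index 4
j=4: u_4=9/20 ∈ [1/4, 11/24) → index 4
j=5: u_5=11/20 ∈ [13/24, 7/12) → index 7
j=6: u_6=13/20 ∈ [5/8, 1) → index 9
j=7: u_7=3/4 ∈ [5/8, 1) → index 9
j=8: u_8=17/20 ∈ [5/8, 1) → index 9
j=9: u_9=19/20 ∈ [5/8, 1) → index 9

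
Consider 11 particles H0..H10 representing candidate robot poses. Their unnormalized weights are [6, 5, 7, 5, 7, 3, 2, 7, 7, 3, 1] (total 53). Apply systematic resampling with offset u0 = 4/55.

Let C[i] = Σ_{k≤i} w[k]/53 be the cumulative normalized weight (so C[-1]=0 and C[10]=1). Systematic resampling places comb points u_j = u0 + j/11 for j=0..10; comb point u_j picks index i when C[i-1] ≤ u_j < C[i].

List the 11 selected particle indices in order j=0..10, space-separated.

C = [6/53, 11/53, 18/53, 23/53, 30/53, 33/53, 35/53, 42/53, 49/53, 52/53, 1]
j=0: u_0=4/55 ∈ [0, 6/53) → index 0
j=1: u_1=9/55 ∈ [6/53, 11/53) → index 1
j=2: u_2=14/55 ∈ [11/53, 18/53) → index 2
j=3: u_3=19/55 ∈ [18/53, 23/53) → index 3
j=4: u_4=24/55 ∈ [23/53, 30/53) → index 4
j=5: u_5=29/55 ∈ [23/53, 30/53) → index 4
j=6: u_6=34/55 ∈ [30/53, 33/53) → index 5
j=7: u_7=39/55 ∈ [35/53, 42/53) → index 7
j=8: u_8=4/5 ∈ [42/53, 49/53) → index 8
j=9: u_9=49/55 ∈ [42/53, 49/53) → index 8
j=10: u_10=54/55 ∈ [52/53, 1) → index 10

0 1 2 3 4 4 5 7 8 8 10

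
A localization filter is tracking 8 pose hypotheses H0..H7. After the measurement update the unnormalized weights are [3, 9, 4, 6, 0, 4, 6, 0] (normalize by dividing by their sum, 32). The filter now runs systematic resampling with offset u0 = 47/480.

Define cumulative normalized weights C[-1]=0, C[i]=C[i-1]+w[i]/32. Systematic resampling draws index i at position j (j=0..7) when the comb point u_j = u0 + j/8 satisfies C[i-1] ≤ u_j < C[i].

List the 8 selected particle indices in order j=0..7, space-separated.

C = [3/32, 3/8, 1/2, 11/16, 11/16, 13/16, 1, 1]
j=0: u_0=47/480 ∈ [3/32, 3/8) → index 1
j=1: u_1=107/480 ∈ [3/32, 3/8) → index 1
j=2: u_2=167/480 ∈ [3/32, 3/8) → index 1
j=3: u_3=227/480 ∈ [3/8, 1/2) → index 2
j=4: u_4=287/480 ∈ [1/2, 11/16) → index 3
j=5: u_5=347/480 ∈ [11/16, 13/16) → index 5
j=6: u_6=407/480 ∈ [13/16, 1) → index 6
j=7: u_7=467/480 ∈ [13/16, 1) → index 6

1 1 1 2 3 5 6 6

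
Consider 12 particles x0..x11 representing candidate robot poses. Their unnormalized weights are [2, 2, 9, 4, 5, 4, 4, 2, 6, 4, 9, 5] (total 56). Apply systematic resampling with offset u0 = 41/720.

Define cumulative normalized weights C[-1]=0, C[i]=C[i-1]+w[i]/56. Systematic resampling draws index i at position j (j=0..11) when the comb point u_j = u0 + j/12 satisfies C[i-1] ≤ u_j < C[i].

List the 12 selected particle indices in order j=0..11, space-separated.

1 2 2 4 4 6 7 8 9 10 10 11

C = [1/28, 1/14, 13/56, 17/56, 11/28, 13/28, 15/28, 4/7, 19/28, 3/4, 51/56, 1]
j=0: u_0=41/720 ∈ [1/28, 1/14) → index 1
j=1: u_1=101/720 ∈ [1/14, 13/56) → index 2
j=2: u_2=161/720 ∈ [1/14, 13/56) → index 2
j=3: u_3=221/720 ∈ [17/56, 11/28) → index 4
j=4: u_4=281/720 ∈ [17/56, 11/28) → index 4
j=5: u_5=341/720 ∈ [13/28, 15/28) → index 6
j=6: u_6=401/720 ∈ [15/28, 4/7) → index 7
j=7: u_7=461/720 ∈ [4/7, 19/28) → index 8
j=8: u_8=521/720 ∈ [19/28, 3/4) → index 9
j=9: u_9=581/720 ∈ [3/4, 51/56) → index 10
j=10: u_10=641/720 ∈ [3/4, 51/56) → index 10
j=11: u_11=701/720 ∈ [51/56, 1) → index 11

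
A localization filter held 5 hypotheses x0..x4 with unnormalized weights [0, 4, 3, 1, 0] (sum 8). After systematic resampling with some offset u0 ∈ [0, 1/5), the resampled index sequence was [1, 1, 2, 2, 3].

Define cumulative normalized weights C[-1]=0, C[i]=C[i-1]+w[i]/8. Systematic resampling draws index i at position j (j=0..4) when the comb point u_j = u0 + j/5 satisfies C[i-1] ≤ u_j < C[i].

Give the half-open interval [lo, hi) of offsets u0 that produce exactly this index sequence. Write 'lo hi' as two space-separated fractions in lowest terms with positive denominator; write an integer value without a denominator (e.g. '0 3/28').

C = [0, 1/2, 7/8, 1, 1]
j=0 picked index 1: u0 ∈ [0, 1/2)
j=1 picked index 1: u0 ∈ [-1/5, 3/10)
j=2 picked index 2: u0 ∈ [1/10, 19/40)
j=3 picked index 2: u0 ∈ [-1/10, 11/40)
j=4 picked index 3: u0 ∈ [3/40, 1/5)
intersection: [1/10, 1/5)

1/10 1/5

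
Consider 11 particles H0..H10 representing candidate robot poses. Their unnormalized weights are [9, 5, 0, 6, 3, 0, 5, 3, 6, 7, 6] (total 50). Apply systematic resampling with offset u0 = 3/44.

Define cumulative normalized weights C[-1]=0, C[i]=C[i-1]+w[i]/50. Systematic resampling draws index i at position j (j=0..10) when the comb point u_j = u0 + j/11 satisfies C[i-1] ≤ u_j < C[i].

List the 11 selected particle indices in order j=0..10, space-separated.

C = [9/50, 7/25, 7/25, 2/5, 23/50, 23/50, 14/25, 31/50, 37/50, 22/25, 1]
j=0: u_0=3/44 ∈ [0, 9/50) → index 0
j=1: u_1=7/44 ∈ [0, 9/50) → index 0
j=2: u_2=1/4 ∈ [9/50, 7/25) → index 1
j=3: u_3=15/44 ∈ [7/25, 2/5) → index 3
j=4: u_4=19/44 ∈ [2/5, 23/50) → index 4
j=5: u_5=23/44 ∈ [23/50, 14/25) → index 6
j=6: u_6=27/44 ∈ [14/25, 31/50) → index 7
j=7: u_7=31/44 ∈ [31/50, 37/50) → index 8
j=8: u_8=35/44 ∈ [37/50, 22/25) → index 9
j=9: u_9=39/44 ∈ [22/25, 1) → index 10
j=10: u_10=43/44 ∈ [22/25, 1) → index 10

0 0 1 3 4 6 7 8 9 10 10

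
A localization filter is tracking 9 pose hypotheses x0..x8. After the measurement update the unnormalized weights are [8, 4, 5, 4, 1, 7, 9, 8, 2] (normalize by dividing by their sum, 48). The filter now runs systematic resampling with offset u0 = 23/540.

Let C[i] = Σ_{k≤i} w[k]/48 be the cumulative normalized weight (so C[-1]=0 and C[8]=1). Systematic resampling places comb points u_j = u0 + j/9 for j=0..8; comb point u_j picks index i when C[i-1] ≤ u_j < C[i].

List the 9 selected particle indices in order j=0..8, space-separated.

0 0 2 3 5 5 6 7 7

C = [1/6, 1/4, 17/48, 7/16, 11/24, 29/48, 19/24, 23/24, 1]
j=0: u_0=23/540 ∈ [0, 1/6) → index 0
j=1: u_1=83/540 ∈ [0, 1/6) → index 0
j=2: u_2=143/540 ∈ [1/4, 17/48) → index 2
j=3: u_3=203/540 ∈ [17/48, 7/16) → index 3
j=4: u_4=263/540 ∈ [11/24, 29/48) → index 5
j=5: u_5=323/540 ∈ [11/24, 29/48) → index 5
j=6: u_6=383/540 ∈ [29/48, 19/24) → index 6
j=7: u_7=443/540 ∈ [19/24, 23/24) → index 7
j=8: u_8=503/540 ∈ [19/24, 23/24) → index 7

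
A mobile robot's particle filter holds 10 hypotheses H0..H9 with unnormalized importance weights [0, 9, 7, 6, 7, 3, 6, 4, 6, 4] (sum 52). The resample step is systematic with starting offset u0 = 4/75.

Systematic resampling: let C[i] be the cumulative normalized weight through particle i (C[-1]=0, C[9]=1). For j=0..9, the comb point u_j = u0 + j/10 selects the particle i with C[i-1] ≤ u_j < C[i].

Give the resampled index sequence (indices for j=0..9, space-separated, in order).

1 1 2 3 4 4 6 7 8 9

C = [0, 9/52, 4/13, 11/26, 29/52, 8/13, 19/26, 21/26, 12/13, 1]
j=0: u_0=4/75 ∈ [0, 9/52) → index 1
j=1: u_1=23/150 ∈ [0, 9/52) → index 1
j=2: u_2=19/75 ∈ [9/52, 4/13) → index 2
j=3: u_3=53/150 ∈ [4/13, 11/26) → index 3
j=4: u_4=34/75 ∈ [11/26, 29/52) → index 4
j=5: u_5=83/150 ∈ [11/26, 29/52) → index 4
j=6: u_6=49/75 ∈ [8/13, 19/26) → index 6
j=7: u_7=113/150 ∈ [19/26, 21/26) → index 7
j=8: u_8=64/75 ∈ [21/26, 12/13) → index 8
j=9: u_9=143/150 ∈ [12/13, 1) → index 9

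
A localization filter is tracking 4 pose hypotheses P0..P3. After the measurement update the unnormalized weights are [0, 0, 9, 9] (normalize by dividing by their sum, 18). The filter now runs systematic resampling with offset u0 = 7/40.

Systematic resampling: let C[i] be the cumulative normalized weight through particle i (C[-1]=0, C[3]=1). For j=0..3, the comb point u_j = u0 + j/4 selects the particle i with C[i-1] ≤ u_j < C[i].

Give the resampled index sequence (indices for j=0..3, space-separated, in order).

2 2 3 3

C = [0, 0, 1/2, 1]
j=0: u_0=7/40 ∈ [0, 1/2) → index 2
j=1: u_1=17/40 ∈ [0, 1/2) → index 2
j=2: u_2=27/40 ∈ [1/2, 1) → index 3
j=3: u_3=37/40 ∈ [1/2, 1) → index 3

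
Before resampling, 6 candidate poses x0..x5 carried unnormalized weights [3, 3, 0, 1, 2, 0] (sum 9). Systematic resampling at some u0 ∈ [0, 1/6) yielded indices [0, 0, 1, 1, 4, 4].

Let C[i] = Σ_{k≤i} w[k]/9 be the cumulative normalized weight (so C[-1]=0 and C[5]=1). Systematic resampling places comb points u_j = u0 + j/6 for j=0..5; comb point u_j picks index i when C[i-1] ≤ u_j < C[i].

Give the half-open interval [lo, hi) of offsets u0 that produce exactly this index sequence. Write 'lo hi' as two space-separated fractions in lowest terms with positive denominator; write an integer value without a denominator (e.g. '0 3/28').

1/9 1/6

C = [1/3, 2/3, 2/3, 7/9, 1, 1]
j=0 picked index 0: u0 ∈ [0, 1/3)
j=1 picked index 0: u0 ∈ [-1/6, 1/6)
j=2 picked index 1: u0 ∈ [0, 1/3)
j=3 picked index 1: u0 ∈ [-1/6, 1/6)
j=4 picked index 4: u0 ∈ [1/9, 1/3)
j=5 picked index 4: u0 ∈ [-1/18, 1/6)
intersection: [1/9, 1/6)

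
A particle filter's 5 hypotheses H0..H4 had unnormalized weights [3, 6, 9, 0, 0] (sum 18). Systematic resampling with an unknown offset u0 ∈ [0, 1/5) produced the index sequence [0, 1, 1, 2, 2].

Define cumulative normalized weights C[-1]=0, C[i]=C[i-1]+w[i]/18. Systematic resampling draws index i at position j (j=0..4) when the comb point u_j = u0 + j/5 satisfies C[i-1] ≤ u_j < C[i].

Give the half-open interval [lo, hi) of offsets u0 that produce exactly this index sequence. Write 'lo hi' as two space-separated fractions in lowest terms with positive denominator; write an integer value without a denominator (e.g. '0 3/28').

C = [1/6, 1/2, 1, 1, 1]
j=0 picked index 0: u0 ∈ [0, 1/6)
j=1 picked index 1: u0 ∈ [-1/30, 3/10)
j=2 picked index 1: u0 ∈ [-7/30, 1/10)
j=3 picked index 2: u0 ∈ [-1/10, 2/5)
j=4 picked index 2: u0 ∈ [-3/10, 1/5)
intersection: [0, 1/10)

0 1/10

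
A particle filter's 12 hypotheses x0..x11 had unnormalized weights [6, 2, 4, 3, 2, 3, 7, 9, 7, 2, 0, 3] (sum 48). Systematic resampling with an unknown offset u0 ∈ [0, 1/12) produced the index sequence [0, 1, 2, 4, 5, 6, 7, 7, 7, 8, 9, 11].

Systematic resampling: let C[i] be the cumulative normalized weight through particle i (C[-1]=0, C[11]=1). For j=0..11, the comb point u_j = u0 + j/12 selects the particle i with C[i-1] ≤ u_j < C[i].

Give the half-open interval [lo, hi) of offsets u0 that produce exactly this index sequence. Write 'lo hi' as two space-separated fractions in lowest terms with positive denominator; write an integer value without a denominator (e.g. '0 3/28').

C = [1/8, 1/6, 1/4, 5/16, 17/48, 5/12, 9/16, 3/4, 43/48, 15/16, 15/16, 1]
j=0 picked index 0: u0 ∈ [0, 1/8)
j=1 picked index 1: u0 ∈ [1/24, 1/12)
j=2 picked index 2: u0 ∈ [0, 1/12)
j=3 picked index 4: u0 ∈ [1/16, 5/48)
j=4 picked index 5: u0 ∈ [1/48, 1/12)
j=5 picked index 6: u0 ∈ [0, 7/48)
j=6 picked index 7: u0 ∈ [1/16, 1/4)
j=7 picked index 7: u0 ∈ [-1/48, 1/6)
j=8 picked index 7: u0 ∈ [-5/48, 1/12)
j=9 picked index 8: u0 ∈ [0, 7/48)
j=10 picked index 9: u0 ∈ [1/16, 5/48)
j=11 picked index 11: u0 ∈ [1/48, 1/12)
intersection: [1/16, 1/12)

1/16 1/12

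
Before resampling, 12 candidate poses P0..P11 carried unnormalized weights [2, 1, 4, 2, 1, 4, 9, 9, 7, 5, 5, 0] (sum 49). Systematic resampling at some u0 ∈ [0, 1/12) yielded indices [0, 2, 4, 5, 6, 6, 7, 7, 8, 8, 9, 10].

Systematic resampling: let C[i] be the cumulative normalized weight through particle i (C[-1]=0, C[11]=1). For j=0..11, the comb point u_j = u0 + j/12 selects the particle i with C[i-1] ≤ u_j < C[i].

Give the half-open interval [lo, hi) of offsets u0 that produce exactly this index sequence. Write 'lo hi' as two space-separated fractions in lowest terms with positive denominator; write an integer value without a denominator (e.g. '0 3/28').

5/294 1/28

C = [2/49, 3/49, 1/7, 9/49, 10/49, 2/7, 23/49, 32/49, 39/49, 44/49, 1, 1]
j=0 picked index 0: u0 ∈ [0, 2/49)
j=1 picked index 2: u0 ∈ [-13/588, 5/84)
j=2 picked index 4: u0 ∈ [5/294, 11/294)
j=3 picked index 5: u0 ∈ [-9/196, 1/28)
j=4 picked index 6: u0 ∈ [-1/21, 20/147)
j=5 picked index 6: u0 ∈ [-11/84, 31/588)
j=6 picked index 7: u0 ∈ [-3/98, 15/98)
j=7 picked index 7: u0 ∈ [-67/588, 41/588)
j=8 picked index 8: u0 ∈ [-2/147, 19/147)
j=9 picked index 8: u0 ∈ [-19/196, 9/196)
j=10 picked index 9: u0 ∈ [-11/294, 19/294)
j=11 picked index 10: u0 ∈ [-11/588, 1/12)
intersection: [5/294, 1/28)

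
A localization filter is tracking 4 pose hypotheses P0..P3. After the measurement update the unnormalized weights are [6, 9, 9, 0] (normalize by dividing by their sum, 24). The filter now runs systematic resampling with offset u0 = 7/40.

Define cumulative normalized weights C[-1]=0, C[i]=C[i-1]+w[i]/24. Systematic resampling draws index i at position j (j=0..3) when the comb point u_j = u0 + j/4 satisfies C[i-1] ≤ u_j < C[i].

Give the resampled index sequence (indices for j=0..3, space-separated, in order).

0 1 2 2

C = [1/4, 5/8, 1, 1]
j=0: u_0=7/40 ∈ [0, 1/4) → index 0
j=1: u_1=17/40 ∈ [1/4, 5/8) → index 1
j=2: u_2=27/40 ∈ [5/8, 1) → index 2
j=3: u_3=37/40 ∈ [5/8, 1) → index 2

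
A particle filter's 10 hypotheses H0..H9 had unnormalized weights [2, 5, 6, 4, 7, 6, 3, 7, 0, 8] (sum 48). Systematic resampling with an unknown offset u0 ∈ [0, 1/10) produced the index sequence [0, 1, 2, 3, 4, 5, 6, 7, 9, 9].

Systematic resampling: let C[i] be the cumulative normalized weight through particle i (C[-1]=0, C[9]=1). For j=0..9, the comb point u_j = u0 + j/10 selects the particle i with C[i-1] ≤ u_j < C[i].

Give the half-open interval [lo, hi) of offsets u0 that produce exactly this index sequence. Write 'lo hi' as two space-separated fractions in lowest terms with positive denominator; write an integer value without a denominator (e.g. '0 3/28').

1/30 1/24

C = [1/24, 7/48, 13/48, 17/48, 1/2, 5/8, 11/16, 5/6, 5/6, 1]
j=0 picked index 0: u0 ∈ [0, 1/24)
j=1 picked index 1: u0 ∈ [-7/120, 11/240)
j=2 picked index 2: u0 ∈ [-13/240, 17/240)
j=3 picked index 3: u0 ∈ [-7/240, 13/240)
j=4 picked index 4: u0 ∈ [-11/240, 1/10)
j=5 picked index 5: u0 ∈ [0, 1/8)
j=6 picked index 6: u0 ∈ [1/40, 7/80)
j=7 picked index 7: u0 ∈ [-1/80, 2/15)
j=8 picked index 9: u0 ∈ [1/30, 1/5)
j=9 picked index 9: u0 ∈ [-1/15, 1/10)
intersection: [1/30, 1/24)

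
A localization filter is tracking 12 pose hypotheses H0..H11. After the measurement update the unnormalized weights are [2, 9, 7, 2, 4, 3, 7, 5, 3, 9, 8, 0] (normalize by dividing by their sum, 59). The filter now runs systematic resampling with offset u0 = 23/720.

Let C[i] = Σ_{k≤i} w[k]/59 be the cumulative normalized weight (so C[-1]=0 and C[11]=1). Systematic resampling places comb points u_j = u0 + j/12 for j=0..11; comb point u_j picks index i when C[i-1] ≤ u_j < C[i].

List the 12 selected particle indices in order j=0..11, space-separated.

0 1 2 2 4 5 6 7 8 9 10 10

C = [2/59, 11/59, 18/59, 20/59, 24/59, 27/59, 34/59, 39/59, 42/59, 51/59, 1, 1]
j=0: u_0=23/720 ∈ [0, 2/59) → index 0
j=1: u_1=83/720 ∈ [2/59, 11/59) → index 1
j=2: u_2=143/720 ∈ [11/59, 18/59) → index 2
j=3: u_3=203/720 ∈ [11/59, 18/59) → index 2
j=4: u_4=263/720 ∈ [20/59, 24/59) → index 4
j=5: u_5=323/720 ∈ [24/59, 27/59) → index 5
j=6: u_6=383/720 ∈ [27/59, 34/59) → index 6
j=7: u_7=443/720 ∈ [34/59, 39/59) → index 7
j=8: u_8=503/720 ∈ [39/59, 42/59) → index 8
j=9: u_9=563/720 ∈ [42/59, 51/59) → index 9
j=10: u_10=623/720 ∈ [51/59, 1) → index 10
j=11: u_11=683/720 ∈ [51/59, 1) → index 10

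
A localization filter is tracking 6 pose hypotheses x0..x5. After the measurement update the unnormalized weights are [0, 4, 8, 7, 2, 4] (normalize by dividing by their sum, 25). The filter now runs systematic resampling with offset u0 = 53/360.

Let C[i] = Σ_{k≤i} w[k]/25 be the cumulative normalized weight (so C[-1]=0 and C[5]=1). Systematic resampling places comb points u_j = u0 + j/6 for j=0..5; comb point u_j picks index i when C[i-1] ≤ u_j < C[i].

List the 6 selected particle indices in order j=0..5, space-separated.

C = [0, 4/25, 12/25, 19/25, 21/25, 1]
j=0: u_0=53/360 ∈ [0, 4/25) → index 1
j=1: u_1=113/360 ∈ [4/25, 12/25) → index 2
j=2: u_2=173/360 ∈ [12/25, 19/25) → index 3
j=3: u_3=233/360 ∈ [12/25, 19/25) → index 3
j=4: u_4=293/360 ∈ [19/25, 21/25) → index 4
j=5: u_5=353/360 ∈ [21/25, 1) → index 5

1 2 3 3 4 5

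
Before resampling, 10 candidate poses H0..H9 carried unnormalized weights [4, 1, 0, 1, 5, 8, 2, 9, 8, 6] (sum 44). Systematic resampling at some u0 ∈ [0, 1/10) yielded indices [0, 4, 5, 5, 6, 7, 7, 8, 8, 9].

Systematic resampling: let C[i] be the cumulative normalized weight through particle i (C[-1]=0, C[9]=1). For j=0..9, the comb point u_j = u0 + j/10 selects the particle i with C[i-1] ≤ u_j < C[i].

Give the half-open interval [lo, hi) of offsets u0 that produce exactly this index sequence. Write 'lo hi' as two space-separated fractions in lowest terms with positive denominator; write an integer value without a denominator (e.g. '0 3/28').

1/20 7/110

C = [1/11, 5/44, 5/44, 3/22, 1/4, 19/44, 21/44, 15/22, 19/22, 1]
j=0 picked index 0: u0 ∈ [0, 1/11)
j=1 picked index 4: u0 ∈ [2/55, 3/20)
j=2 picked index 5: u0 ∈ [1/20, 51/220)
j=3 picked index 5: u0 ∈ [-1/20, 29/220)
j=4 picked index 6: u0 ∈ [7/220, 17/220)
j=5 picked index 7: u0 ∈ [-1/44, 2/11)
j=6 picked index 7: u0 ∈ [-27/220, 9/110)
j=7 picked index 8: u0 ∈ [-1/55, 9/55)
j=8 picked index 8: u0 ∈ [-13/110, 7/110)
j=9 picked index 9: u0 ∈ [-2/55, 1/10)
intersection: [1/20, 7/110)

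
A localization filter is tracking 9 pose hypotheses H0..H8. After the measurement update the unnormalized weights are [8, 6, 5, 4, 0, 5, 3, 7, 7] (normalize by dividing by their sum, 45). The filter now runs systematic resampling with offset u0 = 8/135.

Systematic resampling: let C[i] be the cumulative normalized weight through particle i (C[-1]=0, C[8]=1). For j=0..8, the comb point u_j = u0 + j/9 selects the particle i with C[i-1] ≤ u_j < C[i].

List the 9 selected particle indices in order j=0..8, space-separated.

C = [8/45, 14/45, 19/45, 23/45, 23/45, 28/45, 31/45, 38/45, 1]
j=0: u_0=8/135 ∈ [0, 8/45) → index 0
j=1: u_1=23/135 ∈ [0, 8/45) → index 0
j=2: u_2=38/135 ∈ [8/45, 14/45) → index 1
j=3: u_3=53/135 ∈ [14/45, 19/45) → index 2
j=4: u_4=68/135 ∈ [19/45, 23/45) → index 3
j=5: u_5=83/135 ∈ [23/45, 28/45) → index 5
j=6: u_6=98/135 ∈ [31/45, 38/45) → index 7
j=7: u_7=113/135 ∈ [31/45, 38/45) → index 7
j=8: u_8=128/135 ∈ [38/45, 1) → index 8

0 0 1 2 3 5 7 7 8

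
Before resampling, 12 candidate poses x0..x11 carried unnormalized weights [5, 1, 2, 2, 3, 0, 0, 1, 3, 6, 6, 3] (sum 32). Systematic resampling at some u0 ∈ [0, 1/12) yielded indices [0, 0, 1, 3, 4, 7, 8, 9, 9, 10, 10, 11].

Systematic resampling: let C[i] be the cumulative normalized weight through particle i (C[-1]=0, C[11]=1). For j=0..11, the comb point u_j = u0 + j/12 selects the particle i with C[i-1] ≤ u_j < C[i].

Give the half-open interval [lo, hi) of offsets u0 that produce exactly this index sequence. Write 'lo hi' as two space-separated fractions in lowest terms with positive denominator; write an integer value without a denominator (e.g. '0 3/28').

0 1/48

C = [5/32, 3/16, 1/4, 5/16, 13/32, 13/32, 13/32, 7/16, 17/32, 23/32, 29/32, 1]
j=0 picked index 0: u0 ∈ [0, 5/32)
j=1 picked index 0: u0 ∈ [-1/12, 7/96)
j=2 picked index 1: u0 ∈ [-1/96, 1/48)
j=3 picked index 3: u0 ∈ [0, 1/16)
j=4 picked index 4: u0 ∈ [-1/48, 7/96)
j=5 picked index 7: u0 ∈ [-1/96, 1/48)
j=6 picked index 8: u0 ∈ [-1/16, 1/32)
j=7 picked index 9: u0 ∈ [-5/96, 13/96)
j=8 picked index 9: u0 ∈ [-13/96, 5/96)
j=9 picked index 10: u0 ∈ [-1/32, 5/32)
j=10 picked index 10: u0 ∈ [-11/96, 7/96)
j=11 picked index 11: u0 ∈ [-1/96, 1/12)
intersection: [0, 1/48)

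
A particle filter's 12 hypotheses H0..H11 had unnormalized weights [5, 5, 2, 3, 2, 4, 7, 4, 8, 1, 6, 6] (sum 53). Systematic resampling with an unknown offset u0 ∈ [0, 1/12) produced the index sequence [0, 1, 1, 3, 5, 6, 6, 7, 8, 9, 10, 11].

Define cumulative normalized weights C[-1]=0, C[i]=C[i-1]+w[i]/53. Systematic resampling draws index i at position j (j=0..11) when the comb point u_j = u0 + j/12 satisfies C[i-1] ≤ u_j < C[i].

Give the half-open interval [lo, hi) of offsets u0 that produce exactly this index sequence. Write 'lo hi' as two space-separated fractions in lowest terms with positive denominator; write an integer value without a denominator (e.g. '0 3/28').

C = [5/53, 10/53, 12/53, 15/53, 17/53, 21/53, 28/53, 32/53, 40/53, 41/53, 47/53, 1]
j=0 picked index 0: u0 ∈ [0, 5/53)
j=1 picked index 1: u0 ∈ [7/636, 67/636)
j=2 picked index 1: u0 ∈ [-23/318, 7/318)
j=3 picked index 3: u0 ∈ [-5/212, 7/212)
j=4 picked index 5: u0 ∈ [-2/159, 10/159)
j=5 picked index 6: u0 ∈ [-13/636, 71/636)
j=6 picked index 6: u0 ∈ [-11/106, 3/106)
j=7 picked index 7: u0 ∈ [-35/636, 13/636)
j=8 picked index 8: u0 ∈ [-10/159, 14/159)
j=9 picked index 9: u0 ∈ [1/212, 5/212)
j=10 picked index 10: u0 ∈ [-19/318, 17/318)
j=11 picked index 11: u0 ∈ [-19/636, 1/12)
intersection: [7/636, 13/636)

7/636 13/636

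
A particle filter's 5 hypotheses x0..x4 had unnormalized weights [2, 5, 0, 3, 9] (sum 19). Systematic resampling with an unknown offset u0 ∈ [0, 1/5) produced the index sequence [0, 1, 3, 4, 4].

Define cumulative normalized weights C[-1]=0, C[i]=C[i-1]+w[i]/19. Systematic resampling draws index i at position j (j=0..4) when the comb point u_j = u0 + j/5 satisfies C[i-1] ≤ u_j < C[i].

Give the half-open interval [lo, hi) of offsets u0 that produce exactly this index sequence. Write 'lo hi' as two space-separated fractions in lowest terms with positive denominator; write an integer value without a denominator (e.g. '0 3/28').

0 2/19

C = [2/19, 7/19, 7/19, 10/19, 1]
j=0 picked index 0: u0 ∈ [0, 2/19)
j=1 picked index 1: u0 ∈ [-9/95, 16/95)
j=2 picked index 3: u0 ∈ [-3/95, 12/95)
j=3 picked index 4: u0 ∈ [-7/95, 2/5)
j=4 picked index 4: u0 ∈ [-26/95, 1/5)
intersection: [0, 2/19)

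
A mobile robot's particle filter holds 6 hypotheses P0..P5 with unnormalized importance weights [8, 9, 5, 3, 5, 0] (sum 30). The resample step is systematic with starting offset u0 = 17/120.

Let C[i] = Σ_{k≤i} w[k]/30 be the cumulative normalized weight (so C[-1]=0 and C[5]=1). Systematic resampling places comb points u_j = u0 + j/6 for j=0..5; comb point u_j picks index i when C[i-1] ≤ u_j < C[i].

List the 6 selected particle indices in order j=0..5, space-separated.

C = [4/15, 17/30, 11/15, 5/6, 1, 1]
j=0: u_0=17/120 ∈ [0, 4/15) → index 0
j=1: u_1=37/120 ∈ [4/15, 17/30) → index 1
j=2: u_2=19/40 ∈ [4/15, 17/30) → index 1
j=3: u_3=77/120 ∈ [17/30, 11/15) → index 2
j=4: u_4=97/120 ∈ [11/15, 5/6) → index 3
j=5: u_5=39/40 ∈ [5/6, 1) → index 4

0 1 1 2 3 4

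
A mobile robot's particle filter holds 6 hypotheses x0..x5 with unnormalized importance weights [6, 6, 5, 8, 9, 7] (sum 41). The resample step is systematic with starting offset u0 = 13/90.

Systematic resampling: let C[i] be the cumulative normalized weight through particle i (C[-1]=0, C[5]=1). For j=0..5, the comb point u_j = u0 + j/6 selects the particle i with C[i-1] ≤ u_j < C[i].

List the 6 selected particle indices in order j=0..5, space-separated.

0 2 3 4 4 5

C = [6/41, 12/41, 17/41, 25/41, 34/41, 1]
j=0: u_0=13/90 ∈ [0, 6/41) → index 0
j=1: u_1=14/45 ∈ [12/41, 17/41) → index 2
j=2: u_2=43/90 ∈ [17/41, 25/41) → index 3
j=3: u_3=29/45 ∈ [25/41, 34/41) → index 4
j=4: u_4=73/90 ∈ [25/41, 34/41) → index 4
j=5: u_5=44/45 ∈ [34/41, 1) → index 5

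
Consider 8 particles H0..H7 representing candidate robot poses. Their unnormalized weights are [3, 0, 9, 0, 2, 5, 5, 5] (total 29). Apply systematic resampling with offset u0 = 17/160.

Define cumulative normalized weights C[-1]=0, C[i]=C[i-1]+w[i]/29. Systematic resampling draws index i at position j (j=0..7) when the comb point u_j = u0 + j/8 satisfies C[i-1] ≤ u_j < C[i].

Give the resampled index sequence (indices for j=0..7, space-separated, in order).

2 2 2 4 5 6 7 7

C = [3/29, 3/29, 12/29, 12/29, 14/29, 19/29, 24/29, 1]
j=0: u_0=17/160 ∈ [3/29, 12/29) → index 2
j=1: u_1=37/160 ∈ [3/29, 12/29) → index 2
j=2: u_2=57/160 ∈ [3/29, 12/29) → index 2
j=3: u_3=77/160 ∈ [12/29, 14/29) → index 4
j=4: u_4=97/160 ∈ [14/29, 19/29) → index 5
j=5: u_5=117/160 ∈ [19/29, 24/29) → index 6
j=6: u_6=137/160 ∈ [24/29, 1) → index 7
j=7: u_7=157/160 ∈ [24/29, 1) → index 7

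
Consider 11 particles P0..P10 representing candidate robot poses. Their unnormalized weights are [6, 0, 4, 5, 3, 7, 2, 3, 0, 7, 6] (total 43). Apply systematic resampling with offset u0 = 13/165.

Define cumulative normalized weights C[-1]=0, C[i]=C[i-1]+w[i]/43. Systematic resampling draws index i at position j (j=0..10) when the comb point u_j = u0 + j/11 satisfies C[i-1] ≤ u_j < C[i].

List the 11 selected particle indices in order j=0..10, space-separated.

0 2 3 4 5 5 6 9 9 10 10

C = [6/43, 6/43, 10/43, 15/43, 18/43, 25/43, 27/43, 30/43, 30/43, 37/43, 1]
j=0: u_0=13/165 ∈ [0, 6/43) → index 0
j=1: u_1=28/165 ∈ [6/43, 10/43) → index 2
j=2: u_2=43/165 ∈ [10/43, 15/43) → index 3
j=3: u_3=58/165 ∈ [15/43, 18/43) → index 4
j=4: u_4=73/165 ∈ [18/43, 25/43) → index 5
j=5: u_5=8/15 ∈ [18/43, 25/43) → index 5
j=6: u_6=103/165 ∈ [25/43, 27/43) → index 6
j=7: u_7=118/165 ∈ [30/43, 37/43) → index 9
j=8: u_8=133/165 ∈ [30/43, 37/43) → index 9
j=9: u_9=148/165 ∈ [37/43, 1) → index 10
j=10: u_10=163/165 ∈ [37/43, 1) → index 10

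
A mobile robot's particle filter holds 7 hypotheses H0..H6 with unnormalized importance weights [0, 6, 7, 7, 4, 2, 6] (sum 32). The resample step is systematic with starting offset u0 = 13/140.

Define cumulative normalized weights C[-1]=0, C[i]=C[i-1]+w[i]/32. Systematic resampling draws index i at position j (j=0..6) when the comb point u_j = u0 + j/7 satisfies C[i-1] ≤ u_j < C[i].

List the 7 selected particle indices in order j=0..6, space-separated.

C = [0, 3/16, 13/32, 5/8, 3/4, 13/16, 1]
j=0: u_0=13/140 ∈ [0, 3/16) → index 1
j=1: u_1=33/140 ∈ [3/16, 13/32) → index 2
j=2: u_2=53/140 ∈ [3/16, 13/32) → index 2
j=3: u_3=73/140 ∈ [13/32, 5/8) → index 3
j=4: u_4=93/140 ∈ [5/8, 3/4) → index 4
j=5: u_5=113/140 ∈ [3/4, 13/16) → index 5
j=6: u_6=19/20 ∈ [13/16, 1) → index 6

1 2 2 3 4 5 6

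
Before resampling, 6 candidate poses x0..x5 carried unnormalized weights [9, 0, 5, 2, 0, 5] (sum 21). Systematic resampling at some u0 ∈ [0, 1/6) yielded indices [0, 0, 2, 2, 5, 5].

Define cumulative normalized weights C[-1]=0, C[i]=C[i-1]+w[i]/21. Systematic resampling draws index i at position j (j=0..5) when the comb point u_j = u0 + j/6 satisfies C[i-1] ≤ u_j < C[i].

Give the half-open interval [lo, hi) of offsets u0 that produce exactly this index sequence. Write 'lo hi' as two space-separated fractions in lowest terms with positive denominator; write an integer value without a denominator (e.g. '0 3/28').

2/21 1/6

C = [3/7, 3/7, 2/3, 16/21, 16/21, 1]
j=0 picked index 0: u0 ∈ [0, 3/7)
j=1 picked index 0: u0 ∈ [-1/6, 11/42)
j=2 picked index 2: u0 ∈ [2/21, 1/3)
j=3 picked index 2: u0 ∈ [-1/14, 1/6)
j=4 picked index 5: u0 ∈ [2/21, 1/3)
j=5 picked index 5: u0 ∈ [-1/14, 1/6)
intersection: [2/21, 1/6)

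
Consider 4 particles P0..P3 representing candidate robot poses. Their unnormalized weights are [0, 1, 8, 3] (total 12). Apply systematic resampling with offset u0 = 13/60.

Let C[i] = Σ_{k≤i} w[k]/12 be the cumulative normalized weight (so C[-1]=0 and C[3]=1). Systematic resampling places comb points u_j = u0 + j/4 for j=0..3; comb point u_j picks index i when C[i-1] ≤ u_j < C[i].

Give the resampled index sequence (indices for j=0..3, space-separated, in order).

C = [0, 1/12, 3/4, 1]
j=0: u_0=13/60 ∈ [1/12, 3/4) → index 2
j=1: u_1=7/15 ∈ [1/12, 3/4) → index 2
j=2: u_2=43/60 ∈ [1/12, 3/4) → index 2
j=3: u_3=29/30 ∈ [3/4, 1) → index 3

2 2 2 3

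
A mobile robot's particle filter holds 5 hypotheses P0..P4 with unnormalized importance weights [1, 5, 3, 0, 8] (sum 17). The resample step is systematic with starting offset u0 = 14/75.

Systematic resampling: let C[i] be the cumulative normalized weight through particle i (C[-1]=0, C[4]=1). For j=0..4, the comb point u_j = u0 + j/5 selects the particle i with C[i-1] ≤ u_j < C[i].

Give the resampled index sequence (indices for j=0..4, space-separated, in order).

C = [1/17, 6/17, 9/17, 9/17, 1]
j=0: u_0=14/75 ∈ [1/17, 6/17) → index 1
j=1: u_1=29/75 ∈ [6/17, 9/17) → index 2
j=2: u_2=44/75 ∈ [9/17, 1) → index 4
j=3: u_3=59/75 ∈ [9/17, 1) → index 4
j=4: u_4=74/75 ∈ [9/17, 1) → index 4

1 2 4 4 4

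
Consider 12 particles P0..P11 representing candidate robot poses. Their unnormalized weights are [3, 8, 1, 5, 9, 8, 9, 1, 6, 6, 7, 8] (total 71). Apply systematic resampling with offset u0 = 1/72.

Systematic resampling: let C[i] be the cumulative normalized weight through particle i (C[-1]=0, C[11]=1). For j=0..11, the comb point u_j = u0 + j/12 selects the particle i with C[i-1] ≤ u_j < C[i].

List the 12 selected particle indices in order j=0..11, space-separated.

C = [3/71, 11/71, 12/71, 17/71, 26/71, 34/71, 43/71, 44/71, 50/71, 56/71, 63/71, 1]
j=0: u_0=1/72 ∈ [0, 3/71) → index 0
j=1: u_1=7/72 ∈ [3/71, 11/71) → index 1
j=2: u_2=13/72 ∈ [12/71, 17/71) → index 3
j=3: u_3=19/72 ∈ [17/71, 26/71) → index 4
j=4: u_4=25/72 ∈ [17/71, 26/71) → index 4
j=5: u_5=31/72 ∈ [26/71, 34/71) → index 5
j=6: u_6=37/72 ∈ [34/71, 43/71) → index 6
j=7: u_7=43/72 ∈ [34/71, 43/71) → index 6
j=8: u_8=49/72 ∈ [44/71, 50/71) → index 8
j=9: u_9=55/72 ∈ [50/71, 56/71) → index 9
j=10: u_10=61/72 ∈ [56/71, 63/71) → index 10
j=11: u_11=67/72 ∈ [63/71, 1) → index 11

0 1 3 4 4 5 6 6 8 9 10 11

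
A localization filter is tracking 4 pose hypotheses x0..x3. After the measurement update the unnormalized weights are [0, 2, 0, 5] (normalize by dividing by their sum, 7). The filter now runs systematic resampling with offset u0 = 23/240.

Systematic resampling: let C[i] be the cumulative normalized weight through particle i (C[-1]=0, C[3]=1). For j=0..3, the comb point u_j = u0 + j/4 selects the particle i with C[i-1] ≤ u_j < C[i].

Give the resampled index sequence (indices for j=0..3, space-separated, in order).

C = [0, 2/7, 2/7, 1]
j=0: u_0=23/240 ∈ [0, 2/7) → index 1
j=1: u_1=83/240 ∈ [2/7, 1) → index 3
j=2: u_2=143/240 ∈ [2/7, 1) → index 3
j=3: u_3=203/240 ∈ [2/7, 1) → index 3

1 3 3 3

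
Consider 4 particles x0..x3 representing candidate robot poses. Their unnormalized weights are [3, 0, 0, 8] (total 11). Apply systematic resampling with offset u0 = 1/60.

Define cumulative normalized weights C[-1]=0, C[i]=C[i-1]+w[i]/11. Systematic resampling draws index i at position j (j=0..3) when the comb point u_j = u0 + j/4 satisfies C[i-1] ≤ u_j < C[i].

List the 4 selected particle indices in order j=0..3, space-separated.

0 0 3 3

C = [3/11, 3/11, 3/11, 1]
j=0: u_0=1/60 ∈ [0, 3/11) → index 0
j=1: u_1=4/15 ∈ [0, 3/11) → index 0
j=2: u_2=31/60 ∈ [3/11, 1) → index 3
j=3: u_3=23/30 ∈ [3/11, 1) → index 3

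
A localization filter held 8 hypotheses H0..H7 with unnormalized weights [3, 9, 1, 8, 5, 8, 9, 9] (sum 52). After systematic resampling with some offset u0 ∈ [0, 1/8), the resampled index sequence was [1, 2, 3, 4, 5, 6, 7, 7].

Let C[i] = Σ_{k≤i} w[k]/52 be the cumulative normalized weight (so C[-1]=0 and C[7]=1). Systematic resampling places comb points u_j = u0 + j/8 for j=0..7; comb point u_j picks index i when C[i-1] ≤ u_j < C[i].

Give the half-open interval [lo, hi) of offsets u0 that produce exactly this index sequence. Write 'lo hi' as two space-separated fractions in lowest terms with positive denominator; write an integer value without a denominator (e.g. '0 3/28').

C = [3/52, 3/13, 1/4, 21/52, 1/2, 17/26, 43/52, 1]
j=0 picked index 1: u0 ∈ [3/52, 3/13)
j=1 picked index 2: u0 ∈ [11/104, 1/8)
j=2 picked index 3: u0 ∈ [0, 2/13)
j=3 picked index 4: u0 ∈ [3/104, 1/8)
j=4 picked index 5: u0 ∈ [0, 2/13)
j=5 picked index 6: u0 ∈ [3/104, 21/104)
j=6 picked index 7: u0 ∈ [1/13, 1/4)
j=7 picked index 7: u0 ∈ [-5/104, 1/8)
intersection: [11/104, 1/8)

11/104 1/8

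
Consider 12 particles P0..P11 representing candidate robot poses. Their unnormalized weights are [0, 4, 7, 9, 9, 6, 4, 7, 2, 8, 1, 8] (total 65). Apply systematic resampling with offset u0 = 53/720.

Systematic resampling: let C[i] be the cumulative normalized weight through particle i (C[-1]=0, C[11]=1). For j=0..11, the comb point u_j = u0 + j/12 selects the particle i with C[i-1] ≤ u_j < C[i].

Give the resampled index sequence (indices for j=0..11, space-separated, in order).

C = [0, 4/65, 11/65, 4/13, 29/65, 7/13, 3/5, 46/65, 48/65, 56/65, 57/65, 1]
j=0: u_0=53/720 ∈ [4/65, 11/65) → index 2
j=1: u_1=113/720 ∈ [4/65, 11/65) → index 2
j=2: u_2=173/720 ∈ [11/65, 4/13) → index 3
j=3: u_3=233/720 ∈ [4/13, 29/65) → index 4
j=4: u_4=293/720 ∈ [4/13, 29/65) → index 4
j=5: u_5=353/720 ∈ [29/65, 7/13) → index 5
j=6: u_6=413/720 ∈ [7/13, 3/5) → index 6
j=7: u_7=473/720 ∈ [3/5, 46/65) → index 7
j=8: u_8=533/720 ∈ [48/65, 56/65) → index 9
j=9: u_9=593/720 ∈ [48/65, 56/65) → index 9
j=10: u_10=653/720 ∈ [57/65, 1) → index 11
j=11: u_11=713/720 ∈ [57/65, 1) → index 11

2 2 3 4 4 5 6 7 9 9 11 11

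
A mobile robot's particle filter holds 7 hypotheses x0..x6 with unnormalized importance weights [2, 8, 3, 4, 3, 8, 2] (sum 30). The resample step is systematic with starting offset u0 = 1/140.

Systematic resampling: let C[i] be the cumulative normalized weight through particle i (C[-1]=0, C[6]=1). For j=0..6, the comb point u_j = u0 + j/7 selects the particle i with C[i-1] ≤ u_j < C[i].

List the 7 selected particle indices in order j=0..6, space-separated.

C = [1/15, 1/3, 13/30, 17/30, 2/3, 14/15, 1]
j=0: u_0=1/140 ∈ [0, 1/15) → index 0
j=1: u_1=3/20 ∈ [1/15, 1/3) → index 1
j=2: u_2=41/140 ∈ [1/15, 1/3) → index 1
j=3: u_3=61/140 ∈ [13/30, 17/30) → index 3
j=4: u_4=81/140 ∈ [17/30, 2/3) → index 4
j=5: u_5=101/140 ∈ [2/3, 14/15) → index 5
j=6: u_6=121/140 ∈ [2/3, 14/15) → index 5

0 1 1 3 4 5 5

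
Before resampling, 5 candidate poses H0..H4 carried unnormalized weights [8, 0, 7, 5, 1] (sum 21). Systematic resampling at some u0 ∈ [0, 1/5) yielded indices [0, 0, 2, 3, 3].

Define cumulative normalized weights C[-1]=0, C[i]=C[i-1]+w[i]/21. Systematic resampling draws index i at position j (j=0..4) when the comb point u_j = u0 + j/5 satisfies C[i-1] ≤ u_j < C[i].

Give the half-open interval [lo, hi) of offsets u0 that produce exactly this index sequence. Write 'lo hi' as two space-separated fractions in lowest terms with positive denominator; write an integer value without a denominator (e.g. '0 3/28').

4/35 16/105

C = [8/21, 8/21, 5/7, 20/21, 1]
j=0 picked index 0: u0 ∈ [0, 8/21)
j=1 picked index 0: u0 ∈ [-1/5, 19/105)
j=2 picked index 2: u0 ∈ [-2/105, 11/35)
j=3 picked index 3: u0 ∈ [4/35, 37/105)
j=4 picked index 3: u0 ∈ [-3/35, 16/105)
intersection: [4/35, 16/105)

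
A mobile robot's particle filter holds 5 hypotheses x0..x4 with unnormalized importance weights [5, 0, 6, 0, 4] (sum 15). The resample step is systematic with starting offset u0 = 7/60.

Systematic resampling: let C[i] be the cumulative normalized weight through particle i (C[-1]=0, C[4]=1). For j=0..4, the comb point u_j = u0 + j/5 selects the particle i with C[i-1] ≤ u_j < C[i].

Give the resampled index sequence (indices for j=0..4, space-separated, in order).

0 0 2 2 4

C = [1/3, 1/3, 11/15, 11/15, 1]
j=0: u_0=7/60 ∈ [0, 1/3) → index 0
j=1: u_1=19/60 ∈ [0, 1/3) → index 0
j=2: u_2=31/60 ∈ [1/3, 11/15) → index 2
j=3: u_3=43/60 ∈ [1/3, 11/15) → index 2
j=4: u_4=11/12 ∈ [11/15, 1) → index 4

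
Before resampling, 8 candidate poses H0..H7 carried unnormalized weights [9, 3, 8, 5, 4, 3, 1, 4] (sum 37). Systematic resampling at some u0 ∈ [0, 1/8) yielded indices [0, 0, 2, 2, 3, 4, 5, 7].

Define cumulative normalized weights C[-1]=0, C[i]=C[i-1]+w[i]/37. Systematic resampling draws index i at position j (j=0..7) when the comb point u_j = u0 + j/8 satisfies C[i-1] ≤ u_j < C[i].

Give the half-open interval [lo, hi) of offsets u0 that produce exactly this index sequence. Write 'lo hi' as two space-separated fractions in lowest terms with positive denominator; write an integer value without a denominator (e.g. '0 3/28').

11/148 17/148

C = [9/37, 12/37, 20/37, 25/37, 29/37, 32/37, 33/37, 1]
j=0 picked index 0: u0 ∈ [0, 9/37)
j=1 picked index 0: u0 ∈ [-1/8, 35/296)
j=2 picked index 2: u0 ∈ [11/148, 43/148)
j=3 picked index 2: u0 ∈ [-15/296, 49/296)
j=4 picked index 3: u0 ∈ [3/74, 13/74)
j=5 picked index 4: u0 ∈ [15/296, 47/296)
j=6 picked index 5: u0 ∈ [5/148, 17/148)
j=7 picked index 7: u0 ∈ [5/296, 1/8)
intersection: [11/148, 17/148)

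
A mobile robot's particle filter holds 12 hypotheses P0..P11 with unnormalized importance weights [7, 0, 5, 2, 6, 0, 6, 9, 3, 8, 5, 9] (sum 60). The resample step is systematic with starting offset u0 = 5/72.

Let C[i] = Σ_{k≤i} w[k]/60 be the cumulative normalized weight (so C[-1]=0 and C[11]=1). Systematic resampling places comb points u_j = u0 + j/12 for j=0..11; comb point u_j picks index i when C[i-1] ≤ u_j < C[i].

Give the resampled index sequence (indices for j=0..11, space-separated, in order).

C = [7/60, 7/60, 1/5, 7/30, 1/3, 1/3, 13/30, 7/12, 19/30, 23/30, 17/20, 1]
j=0: u_0=5/72 ∈ [0, 7/60) → index 0
j=1: u_1=11/72 ∈ [7/60, 1/5) → index 2
j=2: u_2=17/72 ∈ [7/30, 1/3) → index 4
j=3: u_3=23/72 ∈ [7/30, 1/3) → index 4
j=4: u_4=29/72 ∈ [1/3, 13/30) → index 6
j=5: u_5=35/72 ∈ [13/30, 7/12) → index 7
j=6: u_6=41/72 ∈ [13/30, 7/12) → index 7
j=7: u_7=47/72 ∈ [19/30, 23/30) → index 9
j=8: u_8=53/72 ∈ [19/30, 23/30) → index 9
j=9: u_9=59/72 ∈ [23/30, 17/20) → index 10
j=10: u_10=65/72 ∈ [17/20, 1) → index 11
j=11: u_11=71/72 ∈ [17/20, 1) → index 11

0 2 4 4 6 7 7 9 9 10 11 11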